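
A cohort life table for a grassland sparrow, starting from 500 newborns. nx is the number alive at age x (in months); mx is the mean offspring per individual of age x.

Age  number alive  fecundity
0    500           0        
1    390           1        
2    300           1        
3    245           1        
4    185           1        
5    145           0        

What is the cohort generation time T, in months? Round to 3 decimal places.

lx = nx/n0 = nx/500: 1, 0.78, 0.6, 0.49, 0.37, 0.29
lx·mx: 0, 0.78, 0.6, 0.49, 0.37, 0 → R0 = 2.24
x·lx·mx: 0, 0.78, 1.2, 1.47, 1.48, 0 → Σ = 4.93
T = 4.93 / 2.24 = 2.200893… → 2.201

2.201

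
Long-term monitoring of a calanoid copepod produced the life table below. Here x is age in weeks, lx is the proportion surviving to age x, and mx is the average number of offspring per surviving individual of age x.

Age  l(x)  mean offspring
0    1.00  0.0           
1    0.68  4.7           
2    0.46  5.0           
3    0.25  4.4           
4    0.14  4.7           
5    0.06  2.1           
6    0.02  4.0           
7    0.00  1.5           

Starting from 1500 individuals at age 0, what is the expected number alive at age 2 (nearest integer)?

Expected survivors = N0 · l_2 = 1500 × 0.46 = 690 → 690

690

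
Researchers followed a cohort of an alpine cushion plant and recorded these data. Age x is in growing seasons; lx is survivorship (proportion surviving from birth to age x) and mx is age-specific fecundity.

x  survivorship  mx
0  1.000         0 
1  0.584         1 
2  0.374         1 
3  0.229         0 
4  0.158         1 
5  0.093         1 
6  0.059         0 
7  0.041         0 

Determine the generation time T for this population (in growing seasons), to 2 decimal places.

2.01

lx·mx: 0, 0.584, 0.374, 0, 0.158, 0.093, 0, 0 → R0 = 1.209
x·lx·mx: 0, 0.584, 0.748, 0, 0.632, 0.465, 0, 0 → Σ = 2.429
T = 2.429 / 1.209 = 2.009098… → 2.01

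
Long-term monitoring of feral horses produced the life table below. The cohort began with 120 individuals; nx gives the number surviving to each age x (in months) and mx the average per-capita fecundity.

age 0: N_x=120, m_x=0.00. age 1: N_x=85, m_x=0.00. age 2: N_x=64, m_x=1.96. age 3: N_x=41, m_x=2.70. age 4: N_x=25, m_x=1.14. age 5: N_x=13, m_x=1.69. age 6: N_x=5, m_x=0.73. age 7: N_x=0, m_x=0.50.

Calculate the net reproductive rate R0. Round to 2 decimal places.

2.42

lx = nx/n0 = nx/120: 1, 0.70833…, 0.53333…, 0.34167…, 0.20833…, 0.10833…, 0.04167…, 0
lx·mx by age: 0, 0, 1.045333…, 0.9225…, 0.2375…, 0.183083…, 0.030417…, 0
R0 = Σ lx·mx = 2.418833… → 2.42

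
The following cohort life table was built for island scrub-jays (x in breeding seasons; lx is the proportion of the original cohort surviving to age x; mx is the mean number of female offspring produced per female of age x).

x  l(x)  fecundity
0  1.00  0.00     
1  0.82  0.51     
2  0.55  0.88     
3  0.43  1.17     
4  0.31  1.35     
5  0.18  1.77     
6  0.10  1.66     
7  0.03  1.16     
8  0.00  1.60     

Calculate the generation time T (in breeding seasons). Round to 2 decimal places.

lx·mx: 0, 0.4182, 0.484, 0.5031, 0.4185, 0.3186, 0.166, 0.0348, 0 → R0 = 2.3432
x·lx·mx: 0, 0.4182, 0.968, 1.5093, 1.674, 1.593, 0.996, 0.2436, 0 → Σ = 7.4021
T = 7.4021 / 2.3432 = 3.158971… → 3.16

3.16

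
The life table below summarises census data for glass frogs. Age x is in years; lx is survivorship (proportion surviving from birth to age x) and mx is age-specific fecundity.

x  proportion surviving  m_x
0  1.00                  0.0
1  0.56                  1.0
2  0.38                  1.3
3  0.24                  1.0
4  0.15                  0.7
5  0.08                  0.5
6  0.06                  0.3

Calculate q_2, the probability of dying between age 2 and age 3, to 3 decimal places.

0.368

q_2 = (l_2 − l_3) / l_2 = (0.38 − 0.24) / 0.38
     = 0.14 / 0.38 = 0.368421… → 0.368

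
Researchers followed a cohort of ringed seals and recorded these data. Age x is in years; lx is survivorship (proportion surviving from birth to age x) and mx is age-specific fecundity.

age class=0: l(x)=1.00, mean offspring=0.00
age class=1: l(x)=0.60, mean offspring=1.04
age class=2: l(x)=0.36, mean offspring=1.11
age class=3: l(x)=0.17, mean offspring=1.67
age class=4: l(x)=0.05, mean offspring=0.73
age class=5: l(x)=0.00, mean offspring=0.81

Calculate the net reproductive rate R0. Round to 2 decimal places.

lx·mx by age: 0, 0.624, 0.3996, 0.2839, 0.0365, 0
R0 = Σ lx·mx = 1.344 → 1.34

1.34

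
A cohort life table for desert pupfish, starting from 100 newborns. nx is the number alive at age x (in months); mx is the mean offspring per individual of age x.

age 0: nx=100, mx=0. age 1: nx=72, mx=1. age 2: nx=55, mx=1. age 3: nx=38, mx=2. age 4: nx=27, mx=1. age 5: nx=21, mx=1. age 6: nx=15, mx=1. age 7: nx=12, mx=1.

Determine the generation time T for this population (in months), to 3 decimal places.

2.867

lx = nx/n0 = nx/100: 1, 0.72, 0.55, 0.38, 0.27, 0.21, 0.15, 0.12
lx·mx: 0, 0.72, 0.55, 0.76, 0.27, 0.21, 0.15, 0.12 → R0 = 2.78
x·lx·mx: 0, 0.72, 1.1, 2.28, 1.08, 1.05, 0.9, 0.84 → Σ = 7.97
T = 7.97 / 2.78 = 2.866906… → 2.867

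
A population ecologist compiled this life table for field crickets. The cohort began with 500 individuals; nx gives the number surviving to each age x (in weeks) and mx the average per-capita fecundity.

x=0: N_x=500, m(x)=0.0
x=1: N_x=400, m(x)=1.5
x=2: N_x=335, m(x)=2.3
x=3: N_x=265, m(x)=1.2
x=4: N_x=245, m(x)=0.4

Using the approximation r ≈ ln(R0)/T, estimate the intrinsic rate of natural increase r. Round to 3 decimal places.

0.652

lx = nx/n0 = nx/500: 1, 0.8, 0.67, 0.53, 0.49
R0 = Σ lx·mx = 0 + 1.2 + 1.541 + 0.636 + 0.196 = 3.573
Σ x·lx·mx = 6.974; T = 6.974/3.573 = 1.95186…
r ≈ ln(R0)/T = ln(3.573)/1.95186… = 0.65241… → 0.652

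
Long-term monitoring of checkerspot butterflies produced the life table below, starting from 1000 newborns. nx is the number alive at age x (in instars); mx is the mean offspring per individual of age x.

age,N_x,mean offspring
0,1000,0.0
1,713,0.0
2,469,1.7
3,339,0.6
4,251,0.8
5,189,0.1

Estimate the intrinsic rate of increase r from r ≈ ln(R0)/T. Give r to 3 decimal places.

lx = nx/n0 = nx/1000: 1, 0.713, 0.469, 0.339, 0.251, 0.189
R0 = Σ lx·mx = 0 + 0 + 0.7973 + 0.2034 + 0.2008 + 0.0189 = 1.2204
Σ x·lx·mx = 3.1025; T = 3.1025/1.2204 = 2.5422…
r ≈ ln(R0)/T = ln(1.2204)/2.5422… = 0.07835… → 0.078

0.078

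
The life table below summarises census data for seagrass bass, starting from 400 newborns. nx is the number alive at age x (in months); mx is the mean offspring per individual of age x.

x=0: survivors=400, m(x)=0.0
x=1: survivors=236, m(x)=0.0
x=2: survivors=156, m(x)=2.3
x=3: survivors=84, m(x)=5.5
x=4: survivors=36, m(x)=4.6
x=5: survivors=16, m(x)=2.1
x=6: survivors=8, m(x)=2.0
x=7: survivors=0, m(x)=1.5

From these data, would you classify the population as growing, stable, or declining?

growing

lx = nx/n0 = nx/400: 1, 0.59, 0.39, 0.21, 0.09, 0.04, 0.02, 0
R0 = Σ lx·mx = 0 + 0 + 0.897 + 1.155 + 0.414 + 0.084 + 0.04 + 0 = 2.59
R0 > 1, so the population is growing.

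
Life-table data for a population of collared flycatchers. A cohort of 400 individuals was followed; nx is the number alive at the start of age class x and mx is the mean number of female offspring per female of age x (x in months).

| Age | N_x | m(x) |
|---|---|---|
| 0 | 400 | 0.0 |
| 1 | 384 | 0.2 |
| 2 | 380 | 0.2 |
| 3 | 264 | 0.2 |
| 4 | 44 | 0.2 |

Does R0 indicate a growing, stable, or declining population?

declining

lx = nx/n0 = nx/400: 1, 0.96, 0.95, 0.66, 0.11
R0 = Σ lx·mx = 0 + 0.192 + 0.19 + 0.132 + 0.022 = 0.536
R0 < 1, so the population is declining.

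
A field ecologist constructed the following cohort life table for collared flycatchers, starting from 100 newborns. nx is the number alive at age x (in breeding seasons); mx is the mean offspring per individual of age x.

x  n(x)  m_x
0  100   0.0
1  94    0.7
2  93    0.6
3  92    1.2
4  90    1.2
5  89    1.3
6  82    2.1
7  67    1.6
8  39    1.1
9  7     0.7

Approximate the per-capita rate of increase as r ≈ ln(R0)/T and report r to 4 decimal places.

0.4366

lx = nx/n0 = nx/100: 1, 0.94, 0.93, 0.92, 0.9, 0.89, 0.82, 0.67, 0.39, 0.07
R0 = Σ lx·mx = 0 + 0.658 + 0.558 + 1.104 + 1.08 + 1.157 + 1.722 + 1.072 + 0.429 + 0.049 = 7.829
Σ x·lx·mx = 36.9; T = 36.9/7.829 = 4.71325…
r ≈ ln(R0)/T = ln(7.829)/4.71325… = 0.436607… → 0.4366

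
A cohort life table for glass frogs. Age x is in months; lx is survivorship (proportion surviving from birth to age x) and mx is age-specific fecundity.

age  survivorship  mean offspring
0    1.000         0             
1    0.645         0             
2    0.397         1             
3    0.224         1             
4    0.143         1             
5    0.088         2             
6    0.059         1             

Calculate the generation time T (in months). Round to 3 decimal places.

3.275

lx·mx: 0, 0, 0.397, 0.224, 0.143, 0.176, 0.059 → R0 = 0.999
x·lx·mx: 0, 0, 0.794, 0.672, 0.572, 0.88, 0.354 → Σ = 3.272
T = 3.272 / 0.999 = 3.275275… → 3.275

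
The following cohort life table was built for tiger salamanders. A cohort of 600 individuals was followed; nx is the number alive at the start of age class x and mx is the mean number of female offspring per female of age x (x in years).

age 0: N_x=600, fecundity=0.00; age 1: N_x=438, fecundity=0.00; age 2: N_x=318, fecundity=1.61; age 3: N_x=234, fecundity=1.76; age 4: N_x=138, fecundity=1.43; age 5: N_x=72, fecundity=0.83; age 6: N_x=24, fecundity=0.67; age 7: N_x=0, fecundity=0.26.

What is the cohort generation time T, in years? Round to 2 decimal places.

lx = nx/n0 = nx/600: 1, 0.73, 0.53, 0.39, 0.23, 0.12, 0.04, 0
lx·mx: 0, 0, 0.8533, 0.6864, 0.3289, 0.0996, 0.0268, 0 → R0 = 1.995
x·lx·mx: 0, 0, 1.7066, 2.0592, 1.3156, 0.498, 0.1608, 0 → Σ = 5.7402
T = 5.7402 / 1.995 = 2.877293… → 2.88

2.88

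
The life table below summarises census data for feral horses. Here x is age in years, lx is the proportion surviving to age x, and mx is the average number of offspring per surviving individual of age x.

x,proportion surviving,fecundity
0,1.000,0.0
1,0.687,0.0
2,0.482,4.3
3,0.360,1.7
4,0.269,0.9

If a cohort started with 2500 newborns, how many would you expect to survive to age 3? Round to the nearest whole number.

900

Expected survivors = N0 · l_3 = 2500 × 0.360 = 900 → 900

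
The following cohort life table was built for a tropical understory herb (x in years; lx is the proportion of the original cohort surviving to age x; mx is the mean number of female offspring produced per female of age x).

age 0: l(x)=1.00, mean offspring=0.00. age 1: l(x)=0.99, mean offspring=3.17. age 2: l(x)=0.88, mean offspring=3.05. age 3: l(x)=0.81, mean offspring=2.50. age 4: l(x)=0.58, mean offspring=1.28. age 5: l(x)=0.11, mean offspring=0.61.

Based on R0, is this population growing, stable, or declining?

growing

R0 = Σ lx·mx = 0 + 3.1383 + 2.684 + 2.025 + 0.7424 + 0.0671 = 8.6568
R0 > 1, so the population is growing.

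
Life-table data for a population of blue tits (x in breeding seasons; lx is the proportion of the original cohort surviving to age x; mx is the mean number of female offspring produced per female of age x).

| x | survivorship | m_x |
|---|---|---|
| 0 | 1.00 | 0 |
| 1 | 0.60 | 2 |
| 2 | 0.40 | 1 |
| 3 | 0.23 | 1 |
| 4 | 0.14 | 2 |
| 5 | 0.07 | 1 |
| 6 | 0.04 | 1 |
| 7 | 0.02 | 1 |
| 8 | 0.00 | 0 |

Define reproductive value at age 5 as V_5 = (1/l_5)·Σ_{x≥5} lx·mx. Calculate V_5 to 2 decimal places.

1.86

lx·mx for x ≥ 5: 0.07, 0.04, 0.02, 0 → sum = 0.13
V_5 = 0.13 / l_5 = 0.13 / 0.07 = 1.857143… → 1.86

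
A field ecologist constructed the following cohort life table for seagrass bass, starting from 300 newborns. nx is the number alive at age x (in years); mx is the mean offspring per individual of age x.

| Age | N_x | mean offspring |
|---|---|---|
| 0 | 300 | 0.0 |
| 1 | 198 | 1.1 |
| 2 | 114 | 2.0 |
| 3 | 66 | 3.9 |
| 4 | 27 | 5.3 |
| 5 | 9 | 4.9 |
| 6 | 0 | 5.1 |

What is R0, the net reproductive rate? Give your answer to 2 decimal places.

lx = nx/n0 = nx/300: 1, 0.66, 0.38, 0.22, 0.09, 0.03, 0
lx·mx by age: 0, 0.726, 0.76, 0.858, 0.477, 0.147, 0
R0 = Σ lx·mx = 2.968 → 2.97

2.97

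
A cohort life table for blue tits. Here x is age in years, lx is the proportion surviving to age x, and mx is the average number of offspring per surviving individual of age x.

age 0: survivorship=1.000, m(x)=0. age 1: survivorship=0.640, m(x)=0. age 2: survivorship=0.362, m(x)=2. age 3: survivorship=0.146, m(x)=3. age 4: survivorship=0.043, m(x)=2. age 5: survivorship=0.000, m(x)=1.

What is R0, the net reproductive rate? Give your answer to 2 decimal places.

lx·mx by age: 0, 0, 0.724, 0.438, 0.086, 0
R0 = Σ lx·mx = 1.248 → 1.25

1.25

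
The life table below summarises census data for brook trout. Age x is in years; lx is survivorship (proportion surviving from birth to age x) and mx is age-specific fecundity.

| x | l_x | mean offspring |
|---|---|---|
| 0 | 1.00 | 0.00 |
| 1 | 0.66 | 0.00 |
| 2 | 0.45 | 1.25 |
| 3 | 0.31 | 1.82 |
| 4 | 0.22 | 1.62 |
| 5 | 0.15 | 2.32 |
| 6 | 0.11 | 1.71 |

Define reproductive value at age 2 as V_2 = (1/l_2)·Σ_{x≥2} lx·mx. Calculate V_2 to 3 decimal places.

4.487

lx·mx for x ≥ 2: 0.5625, 0.5642, 0.3564, 0.348, 0.1881 → sum = 2.0192
V_2 = 2.0192 / l_2 = 2.0192 / 0.45 = 4.487111… → 4.487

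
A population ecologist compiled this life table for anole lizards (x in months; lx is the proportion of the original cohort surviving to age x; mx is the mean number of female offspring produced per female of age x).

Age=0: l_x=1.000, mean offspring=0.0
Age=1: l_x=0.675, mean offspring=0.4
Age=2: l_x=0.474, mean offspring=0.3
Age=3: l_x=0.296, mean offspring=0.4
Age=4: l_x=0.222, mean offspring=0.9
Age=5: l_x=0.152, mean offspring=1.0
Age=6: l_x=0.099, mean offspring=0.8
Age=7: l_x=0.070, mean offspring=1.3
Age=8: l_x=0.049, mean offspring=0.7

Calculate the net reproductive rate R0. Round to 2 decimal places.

lx·mx by age: 0, 0.27, 0.1422, 0.1184, 0.1998, 0.152, 0.0792, 0.091, 0.0343
R0 = Σ lx·mx = 1.0869 → 1.09

1.09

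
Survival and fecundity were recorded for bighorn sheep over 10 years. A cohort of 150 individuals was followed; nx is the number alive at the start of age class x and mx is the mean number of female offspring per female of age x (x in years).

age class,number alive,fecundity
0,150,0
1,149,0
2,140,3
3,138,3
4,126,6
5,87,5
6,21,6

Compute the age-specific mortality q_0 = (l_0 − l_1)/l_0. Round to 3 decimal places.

lx = nx/n0 = nx/150: 1, 0.99333…, 0.93333…, 0.92, 0.84, 0.58, 0.14
q_0 = (l_0 − l_1) / l_0 = (1 − 0.993333…) / 1
     = 0.006667… / 1 = 0.006667… → 0.007

0.007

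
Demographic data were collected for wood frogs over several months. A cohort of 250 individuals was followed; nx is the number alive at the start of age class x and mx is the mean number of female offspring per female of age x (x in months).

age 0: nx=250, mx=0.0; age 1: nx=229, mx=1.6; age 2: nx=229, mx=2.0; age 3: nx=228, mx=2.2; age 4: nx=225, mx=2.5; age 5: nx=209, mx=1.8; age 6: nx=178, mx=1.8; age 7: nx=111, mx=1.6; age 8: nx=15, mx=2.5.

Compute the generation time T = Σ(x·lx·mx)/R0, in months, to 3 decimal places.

3.708

lx = nx/n0 = nx/250: 1, 0.916, 0.916, 0.912, 0.9, 0.836, 0.712, 0.444, 0.06
lx·mx: 0, 1.4656, 1.832, 2.0064, 2.25, 1.5048, 1.2816, 0.7104, 0.15 → R0 = 11.2008
x·lx·mx: 0, 1.4656, 3.664, 6.0192, 9, 7.524, 7.6896, 4.9728, 1.2 → Σ = 41.5352
T = 41.5352 / 11.2008 = 3.708235… → 3.708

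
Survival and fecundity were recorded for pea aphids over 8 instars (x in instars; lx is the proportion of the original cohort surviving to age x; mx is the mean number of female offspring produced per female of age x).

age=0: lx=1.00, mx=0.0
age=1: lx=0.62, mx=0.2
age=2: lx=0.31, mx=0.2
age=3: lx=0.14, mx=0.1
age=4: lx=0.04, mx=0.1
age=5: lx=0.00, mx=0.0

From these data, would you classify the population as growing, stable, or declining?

R0 = Σ lx·mx = 0 + 0.124 + 0.062 + 0.014 + 0.004 + 0 = 0.204
R0 < 1, so the population is declining.

declining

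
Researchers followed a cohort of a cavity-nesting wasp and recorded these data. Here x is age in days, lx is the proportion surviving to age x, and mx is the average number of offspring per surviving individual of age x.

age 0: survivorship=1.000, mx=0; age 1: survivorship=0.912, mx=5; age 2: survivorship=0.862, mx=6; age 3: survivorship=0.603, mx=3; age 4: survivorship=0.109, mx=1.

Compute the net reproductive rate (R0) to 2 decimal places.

11.65

lx·mx by age: 0, 4.56, 5.172, 1.809, 0.109
R0 = Σ lx·mx = 11.65 → 11.65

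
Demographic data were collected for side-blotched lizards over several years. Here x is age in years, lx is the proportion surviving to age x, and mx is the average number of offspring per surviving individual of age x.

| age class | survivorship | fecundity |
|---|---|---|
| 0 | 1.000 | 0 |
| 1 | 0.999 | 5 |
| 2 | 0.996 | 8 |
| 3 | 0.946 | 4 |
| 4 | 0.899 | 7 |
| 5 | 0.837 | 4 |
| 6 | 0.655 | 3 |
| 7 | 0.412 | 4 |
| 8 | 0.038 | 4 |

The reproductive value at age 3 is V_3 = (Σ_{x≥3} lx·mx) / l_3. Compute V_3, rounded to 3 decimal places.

18.171

lx·mx for x ≥ 3: 3.784, 6.293, 3.348, 1.965, 1.648, 0.152 → sum = 17.19
V_3 = 17.19 / l_3 = 17.19 / 0.946 = 18.171247… → 18.171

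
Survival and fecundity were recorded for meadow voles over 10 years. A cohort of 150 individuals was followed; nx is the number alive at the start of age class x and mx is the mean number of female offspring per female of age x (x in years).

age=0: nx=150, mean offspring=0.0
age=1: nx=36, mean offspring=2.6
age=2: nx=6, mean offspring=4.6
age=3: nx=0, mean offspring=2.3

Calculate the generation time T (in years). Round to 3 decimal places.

lx = nx/n0 = nx/150: 1, 0.24, 0.04, 0
lx·mx: 0, 0.624, 0.184, 0 → R0 = 0.808
x·lx·mx: 0, 0.624, 0.368, 0 → Σ = 0.992
T = 0.992 / 0.808 = 1.227723… → 1.228

1.228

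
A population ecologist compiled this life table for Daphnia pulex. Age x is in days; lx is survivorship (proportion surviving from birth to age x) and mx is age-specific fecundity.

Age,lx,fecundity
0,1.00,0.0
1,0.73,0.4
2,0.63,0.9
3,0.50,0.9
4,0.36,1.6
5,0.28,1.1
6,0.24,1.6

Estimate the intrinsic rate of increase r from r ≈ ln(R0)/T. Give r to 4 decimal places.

R0 = Σ lx·mx = 0 + 0.292 + 0.567 + 0.45 + 0.576 + 0.308 + 0.384 = 2.577
Σ x·lx·mx = 8.924; T = 8.924/2.577 = 3.46294…
r ≈ ln(R0)/T = ln(2.577)/3.46294… = 0.273359… → 0.2734

0.2734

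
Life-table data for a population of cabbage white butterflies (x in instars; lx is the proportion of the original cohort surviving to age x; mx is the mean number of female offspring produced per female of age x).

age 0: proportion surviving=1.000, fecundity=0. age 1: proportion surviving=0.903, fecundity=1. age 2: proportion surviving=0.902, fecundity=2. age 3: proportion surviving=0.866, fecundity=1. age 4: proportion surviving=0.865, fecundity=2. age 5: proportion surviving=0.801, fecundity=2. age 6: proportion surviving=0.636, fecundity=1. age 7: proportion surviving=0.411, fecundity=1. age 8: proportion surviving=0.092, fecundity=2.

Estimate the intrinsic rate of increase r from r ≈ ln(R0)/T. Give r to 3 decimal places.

R0 = Σ lx·mx = 0 + 0.903 + 1.804 + 0.866 + 1.73 + 1.602 + 0.636 + 0.411 + 0.184 = 8.136
Σ x·lx·mx = 30.204; T = 30.204/8.136 = 3.71239…
r ≈ ln(R0)/T = ln(8.136)/3.71239… = 0.56468… → 0.565

0.565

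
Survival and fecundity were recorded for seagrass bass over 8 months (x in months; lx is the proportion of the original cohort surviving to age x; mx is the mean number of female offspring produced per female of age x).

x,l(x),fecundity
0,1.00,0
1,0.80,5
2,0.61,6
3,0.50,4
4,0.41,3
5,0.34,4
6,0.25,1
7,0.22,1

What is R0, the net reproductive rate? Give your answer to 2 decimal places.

lx·mx by age: 0, 4, 3.66, 2, 1.23, 1.36, 0.25, 0.22
R0 = Σ lx·mx = 12.72 → 12.72

12.72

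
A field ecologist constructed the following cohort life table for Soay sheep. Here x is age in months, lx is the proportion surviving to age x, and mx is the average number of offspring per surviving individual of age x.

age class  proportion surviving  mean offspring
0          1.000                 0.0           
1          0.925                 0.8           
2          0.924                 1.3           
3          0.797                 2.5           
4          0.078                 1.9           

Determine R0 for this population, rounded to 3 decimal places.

4.082

lx·mx by age: 0, 0.74, 1.2012, 1.9925, 0.1482
R0 = Σ lx·mx = 4.0819 → 4.082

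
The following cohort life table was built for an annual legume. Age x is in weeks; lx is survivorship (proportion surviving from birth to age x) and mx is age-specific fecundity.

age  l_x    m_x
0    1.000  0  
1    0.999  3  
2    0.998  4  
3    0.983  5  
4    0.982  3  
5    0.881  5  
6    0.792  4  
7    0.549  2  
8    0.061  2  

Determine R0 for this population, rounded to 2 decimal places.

lx·mx by age: 0, 2.997, 3.992, 4.915, 2.946, 4.405, 3.168, 1.098, 0.122
R0 = Σ lx·mx = 23.643 → 23.64

23.64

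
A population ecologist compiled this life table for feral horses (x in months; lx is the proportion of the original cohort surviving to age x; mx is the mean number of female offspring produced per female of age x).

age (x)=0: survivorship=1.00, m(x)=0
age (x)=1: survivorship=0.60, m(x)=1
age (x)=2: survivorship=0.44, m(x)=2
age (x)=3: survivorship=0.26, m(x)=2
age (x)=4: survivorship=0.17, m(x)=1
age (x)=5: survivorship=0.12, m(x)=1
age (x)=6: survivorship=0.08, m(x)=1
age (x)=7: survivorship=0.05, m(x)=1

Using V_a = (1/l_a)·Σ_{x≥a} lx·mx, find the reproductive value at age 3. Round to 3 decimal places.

3.615

lx·mx for x ≥ 3: 0.52, 0.17, 0.12, 0.08, 0.05 → sum = 0.94
V_3 = 0.94 / l_3 = 0.94 / 0.26 = 3.615385… → 3.615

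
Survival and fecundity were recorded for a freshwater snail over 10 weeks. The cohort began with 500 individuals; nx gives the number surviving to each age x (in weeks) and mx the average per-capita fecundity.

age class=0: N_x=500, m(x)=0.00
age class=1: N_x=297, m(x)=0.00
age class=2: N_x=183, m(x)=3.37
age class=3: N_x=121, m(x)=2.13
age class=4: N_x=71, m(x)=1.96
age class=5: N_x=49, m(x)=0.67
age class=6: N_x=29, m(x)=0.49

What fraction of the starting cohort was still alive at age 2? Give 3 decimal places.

0.366

l_2 = n_2/n_0 = 183/500 = 0.366 → 0.366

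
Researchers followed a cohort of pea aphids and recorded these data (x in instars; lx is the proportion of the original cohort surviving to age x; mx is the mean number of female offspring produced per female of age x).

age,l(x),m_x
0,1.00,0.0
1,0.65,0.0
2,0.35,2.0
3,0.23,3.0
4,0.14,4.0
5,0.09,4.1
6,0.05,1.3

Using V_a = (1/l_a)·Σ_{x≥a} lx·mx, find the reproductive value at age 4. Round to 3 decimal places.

7.100

lx·mx for x ≥ 4: 0.56, 0.369, 0.065 → sum = 0.994
V_4 = 0.994 / l_4 = 0.994 / 0.14 = 7.1 → 7.100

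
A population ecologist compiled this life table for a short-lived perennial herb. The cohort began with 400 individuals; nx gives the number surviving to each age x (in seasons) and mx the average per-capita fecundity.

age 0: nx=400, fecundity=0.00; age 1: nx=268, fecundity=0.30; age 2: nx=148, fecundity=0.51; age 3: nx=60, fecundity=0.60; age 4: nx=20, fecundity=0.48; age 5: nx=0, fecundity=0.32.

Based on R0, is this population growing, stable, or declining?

lx = nx/n0 = nx/400: 1, 0.67, 0.37, 0.15, 0.05, 0
R0 = Σ lx·mx = 0 + 0.201 + 0.1887 + 0.09 + 0.024 + 0 = 0.5037
R0 < 1, so the population is declining.

declining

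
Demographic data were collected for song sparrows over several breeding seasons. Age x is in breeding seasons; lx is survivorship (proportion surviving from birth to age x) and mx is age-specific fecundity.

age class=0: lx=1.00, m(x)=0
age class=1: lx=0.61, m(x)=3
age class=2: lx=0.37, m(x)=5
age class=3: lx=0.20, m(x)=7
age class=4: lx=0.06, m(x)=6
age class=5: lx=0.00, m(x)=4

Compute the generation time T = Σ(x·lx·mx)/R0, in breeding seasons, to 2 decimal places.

2.05

lx·mx: 0, 1.83, 1.85, 1.4, 0.36, 0 → R0 = 5.44
x·lx·mx: 0, 1.83, 3.7, 4.2, 1.44, 0 → Σ = 11.17
T = 11.17 / 5.44 = 2.053309… → 2.05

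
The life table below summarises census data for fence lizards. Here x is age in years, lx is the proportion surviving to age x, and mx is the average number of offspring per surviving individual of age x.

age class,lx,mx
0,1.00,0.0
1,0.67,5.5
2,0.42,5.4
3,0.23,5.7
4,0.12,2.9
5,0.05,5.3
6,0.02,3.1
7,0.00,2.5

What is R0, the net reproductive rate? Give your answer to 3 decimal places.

7.939

lx·mx by age: 0, 3.685, 2.268, 1.311, 0.348, 0.265, 0.062, 0
R0 = Σ lx·mx = 7.939 → 7.939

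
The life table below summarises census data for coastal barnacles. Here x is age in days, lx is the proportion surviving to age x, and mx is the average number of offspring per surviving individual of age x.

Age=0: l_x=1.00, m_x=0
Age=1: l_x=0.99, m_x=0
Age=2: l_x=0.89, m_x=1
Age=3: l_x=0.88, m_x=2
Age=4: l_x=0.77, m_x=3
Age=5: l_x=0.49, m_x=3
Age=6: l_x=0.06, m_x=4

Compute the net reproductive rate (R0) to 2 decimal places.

6.67

lx·mx by age: 0, 0, 0.89, 1.76, 2.31, 1.47, 0.24
R0 = Σ lx·mx = 6.67 → 6.67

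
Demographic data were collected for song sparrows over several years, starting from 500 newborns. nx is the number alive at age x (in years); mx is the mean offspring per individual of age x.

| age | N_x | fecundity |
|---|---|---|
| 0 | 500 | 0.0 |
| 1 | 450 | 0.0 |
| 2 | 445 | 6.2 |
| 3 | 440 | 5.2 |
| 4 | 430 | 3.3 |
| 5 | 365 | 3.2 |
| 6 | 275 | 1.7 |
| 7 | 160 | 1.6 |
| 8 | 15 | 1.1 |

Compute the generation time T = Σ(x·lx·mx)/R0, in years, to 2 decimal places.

3.42

lx = nx/n0 = nx/500: 1, 0.9, 0.89, 0.88, 0.86, 0.73, 0.55, 0.32, 0.03
lx·mx: 0, 0, 5.518, 4.576, 2.838, 2.336, 0.935, 0.512, 0.033 → R0 = 16.748
x·lx·mx: 0, 0, 11.036, 13.728, 11.352, 11.68, 5.61, 3.584, 0.264 → Σ = 57.254
T = 57.254 / 16.748 = 3.418557… → 3.42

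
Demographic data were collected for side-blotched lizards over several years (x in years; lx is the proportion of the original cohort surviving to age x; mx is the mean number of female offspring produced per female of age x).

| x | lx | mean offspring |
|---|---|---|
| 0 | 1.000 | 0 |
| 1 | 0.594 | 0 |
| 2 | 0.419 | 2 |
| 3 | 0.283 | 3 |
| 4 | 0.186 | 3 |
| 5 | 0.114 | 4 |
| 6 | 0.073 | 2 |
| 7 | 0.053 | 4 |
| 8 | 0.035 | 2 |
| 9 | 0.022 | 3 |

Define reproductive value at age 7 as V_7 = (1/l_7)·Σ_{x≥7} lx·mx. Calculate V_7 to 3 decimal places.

lx·mx for x ≥ 7: 0.212, 0.07, 0.066 → sum = 0.348
V_7 = 0.348 / l_7 = 0.348 / 0.053 = 6.566038… → 6.566

6.566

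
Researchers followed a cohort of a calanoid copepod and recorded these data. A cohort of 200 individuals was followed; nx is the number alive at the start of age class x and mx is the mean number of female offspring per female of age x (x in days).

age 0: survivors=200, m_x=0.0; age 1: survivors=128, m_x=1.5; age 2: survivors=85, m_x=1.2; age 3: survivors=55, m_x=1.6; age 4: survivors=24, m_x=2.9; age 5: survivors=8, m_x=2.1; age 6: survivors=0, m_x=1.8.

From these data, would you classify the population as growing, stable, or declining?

growing

lx = nx/n0 = nx/200: 1, 0.64, 0.425, 0.275, 0.12, 0.04, 0
R0 = Σ lx·mx = 0 + 0.96 + 0.51 + 0.44 + 0.348 + 0.084 + 0 = 2.342
R0 > 1, so the population is growing.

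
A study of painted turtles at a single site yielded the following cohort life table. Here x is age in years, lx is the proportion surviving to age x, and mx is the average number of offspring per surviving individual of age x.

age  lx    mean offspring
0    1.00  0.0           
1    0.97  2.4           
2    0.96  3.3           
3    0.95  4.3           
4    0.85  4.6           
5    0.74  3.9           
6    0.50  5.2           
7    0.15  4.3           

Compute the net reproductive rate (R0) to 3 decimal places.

19.622

lx·mx by age: 0, 2.328, 3.168, 4.085, 3.91, 2.886, 2.6, 0.645
R0 = Σ lx·mx = 19.622 → 19.622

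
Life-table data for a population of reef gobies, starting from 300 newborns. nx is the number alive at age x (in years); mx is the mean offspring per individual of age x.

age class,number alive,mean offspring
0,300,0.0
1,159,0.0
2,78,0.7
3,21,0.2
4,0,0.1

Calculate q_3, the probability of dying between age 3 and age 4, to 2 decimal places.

1.00

lx = nx/n0 = nx/300: 1, 0.53, 0.26, 0.07, 0
q_3 = (l_3 − l_4) / l_3 = (0.07 − 0) / 0.07
     = 0.07 / 0.07 = 1 → 1.00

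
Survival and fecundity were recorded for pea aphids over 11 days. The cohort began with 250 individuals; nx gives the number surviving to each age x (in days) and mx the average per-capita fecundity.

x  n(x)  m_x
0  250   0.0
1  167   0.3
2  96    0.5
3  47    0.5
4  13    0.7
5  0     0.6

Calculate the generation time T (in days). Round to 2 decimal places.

lx = nx/n0 = nx/250: 1, 0.668, 0.384, 0.188, 0.052, 0
lx·mx: 0, 0.2004, 0.192, 0.094, 0.0364, 0 → R0 = 0.5228
x·lx·mx: 0, 0.2004, 0.384, 0.282, 0.1456, 0 → Σ = 1.012
T = 1.012 / 0.5228 = 1.935731… → 1.94

1.94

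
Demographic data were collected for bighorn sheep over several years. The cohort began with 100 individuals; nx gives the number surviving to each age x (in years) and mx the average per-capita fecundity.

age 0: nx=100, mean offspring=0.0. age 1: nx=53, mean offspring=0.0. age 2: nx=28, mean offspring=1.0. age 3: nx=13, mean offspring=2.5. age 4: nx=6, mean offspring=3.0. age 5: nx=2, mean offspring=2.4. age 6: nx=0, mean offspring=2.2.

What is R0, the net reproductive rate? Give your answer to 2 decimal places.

0.83

lx = nx/n0 = nx/100: 1, 0.53, 0.28, 0.13, 0.06, 0.02, 0
lx·mx by age: 0, 0, 0.28, 0.325, 0.18, 0.048, 0
R0 = Σ lx·mx = 0.833 → 0.83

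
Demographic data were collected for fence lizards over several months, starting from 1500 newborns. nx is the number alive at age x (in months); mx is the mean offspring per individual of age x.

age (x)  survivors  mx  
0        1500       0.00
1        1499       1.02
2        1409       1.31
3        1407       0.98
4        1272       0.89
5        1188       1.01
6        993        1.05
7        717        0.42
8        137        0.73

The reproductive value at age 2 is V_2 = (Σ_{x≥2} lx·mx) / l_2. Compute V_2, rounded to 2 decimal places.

lx = nx/n0 = nx/1500: 1, 0.99933…, 0.93933…, 0.938, 0.848, 0.792, 0.662, 0.478, 0.09133…
lx·mx for x ≥ 2: 1.230527…, 0.91924, 0.75472, 0.79992, 0.6951, 0.20076, 0.066673… → sum = 4.66694…
V_2 = 4.66694… / l_2 = 4.66694… / 0.939333… = 4.968353… → 4.97

4.97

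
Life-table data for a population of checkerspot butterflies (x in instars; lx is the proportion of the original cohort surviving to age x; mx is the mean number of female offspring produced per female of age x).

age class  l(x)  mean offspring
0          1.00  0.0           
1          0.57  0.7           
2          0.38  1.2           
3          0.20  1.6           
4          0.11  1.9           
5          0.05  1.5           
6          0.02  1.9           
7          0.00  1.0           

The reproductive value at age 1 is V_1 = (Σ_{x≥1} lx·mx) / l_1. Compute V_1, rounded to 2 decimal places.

2.63

lx·mx for x ≥ 1: 0.399, 0.456, 0.32, 0.209, 0.075, 0.038, 0 → sum = 1.497
V_1 = 1.497 / l_1 = 1.497 / 0.57 = 2.626316… → 2.63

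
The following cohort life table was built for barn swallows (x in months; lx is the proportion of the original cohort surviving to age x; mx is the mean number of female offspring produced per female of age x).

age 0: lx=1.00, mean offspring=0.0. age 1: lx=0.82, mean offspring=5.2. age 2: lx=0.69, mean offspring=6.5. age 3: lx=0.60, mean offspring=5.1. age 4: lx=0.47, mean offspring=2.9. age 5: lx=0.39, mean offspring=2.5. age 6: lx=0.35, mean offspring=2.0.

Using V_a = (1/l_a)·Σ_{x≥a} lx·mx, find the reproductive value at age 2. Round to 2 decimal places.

lx·mx for x ≥ 2: 4.485, 3.06, 1.363, 0.975, 0.7 → sum = 10.583
V_2 = 10.583 / l_2 = 10.583 / 0.69 = 15.337681… → 15.34

15.34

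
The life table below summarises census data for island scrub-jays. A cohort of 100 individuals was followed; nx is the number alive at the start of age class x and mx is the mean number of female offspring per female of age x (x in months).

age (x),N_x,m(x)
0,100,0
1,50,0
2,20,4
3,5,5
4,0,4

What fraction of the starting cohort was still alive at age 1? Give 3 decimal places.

l_1 = n_1/n_0 = 50/100 = 0.5 → 0.500

0.500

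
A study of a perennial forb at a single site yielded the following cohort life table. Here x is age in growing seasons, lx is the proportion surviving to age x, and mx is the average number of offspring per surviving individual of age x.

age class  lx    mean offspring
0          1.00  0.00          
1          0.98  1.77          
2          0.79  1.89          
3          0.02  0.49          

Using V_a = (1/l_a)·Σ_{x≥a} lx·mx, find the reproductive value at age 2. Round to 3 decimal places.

1.902

lx·mx for x ≥ 2: 1.4931, 0.0098 → sum = 1.5029
V_2 = 1.5029 / l_2 = 1.5029 / 0.79 = 1.902405… → 1.902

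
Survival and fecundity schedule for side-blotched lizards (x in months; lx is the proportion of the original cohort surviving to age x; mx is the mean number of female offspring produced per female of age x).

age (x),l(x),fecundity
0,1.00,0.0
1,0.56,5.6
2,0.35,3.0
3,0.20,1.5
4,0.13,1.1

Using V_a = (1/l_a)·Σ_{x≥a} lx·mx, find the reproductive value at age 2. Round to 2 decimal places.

lx·mx for x ≥ 2: 1.05, 0.3, 0.143 → sum = 1.493
V_2 = 1.493 / l_2 = 1.493 / 0.35 = 4.265714… → 4.27

4.27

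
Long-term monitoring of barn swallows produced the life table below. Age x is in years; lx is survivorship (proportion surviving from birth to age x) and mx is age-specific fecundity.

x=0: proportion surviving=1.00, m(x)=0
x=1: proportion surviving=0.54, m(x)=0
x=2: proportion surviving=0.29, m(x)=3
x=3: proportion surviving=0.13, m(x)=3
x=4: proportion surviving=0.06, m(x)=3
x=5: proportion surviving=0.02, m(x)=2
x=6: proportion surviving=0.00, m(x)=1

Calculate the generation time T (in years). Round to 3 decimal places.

lx·mx: 0, 0, 0.87, 0.39, 0.18, 0.04, 0 → R0 = 1.48
x·lx·mx: 0, 0, 1.74, 1.17, 0.72, 0.2, 0 → Σ = 3.83
T = 3.83 / 1.48 = 2.587838… → 2.588

2.588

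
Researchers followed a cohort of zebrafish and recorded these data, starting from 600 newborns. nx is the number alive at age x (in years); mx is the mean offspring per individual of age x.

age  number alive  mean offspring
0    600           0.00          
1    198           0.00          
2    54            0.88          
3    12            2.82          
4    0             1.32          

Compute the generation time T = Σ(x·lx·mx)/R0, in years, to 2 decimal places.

2.42

lx = nx/n0 = nx/600: 1, 0.33, 0.09, 0.02, 0
lx·mx: 0, 0, 0.0792, 0.0564, 0 → R0 = 0.1356
x·lx·mx: 0, 0, 0.1584, 0.1692, 0 → Σ = 0.3276
T = 0.3276 / 0.1356 = 2.415929… → 2.42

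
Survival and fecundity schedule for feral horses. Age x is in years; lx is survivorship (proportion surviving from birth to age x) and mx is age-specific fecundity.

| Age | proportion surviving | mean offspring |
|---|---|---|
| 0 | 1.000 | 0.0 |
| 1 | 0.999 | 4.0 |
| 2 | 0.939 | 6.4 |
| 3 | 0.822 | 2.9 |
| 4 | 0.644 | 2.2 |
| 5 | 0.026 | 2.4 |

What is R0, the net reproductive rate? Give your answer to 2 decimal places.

lx·mx by age: 0, 3.996, 6.0096, 2.3838, 1.4168, 0.0624
R0 = Σ lx·mx = 13.8686 → 13.87

13.87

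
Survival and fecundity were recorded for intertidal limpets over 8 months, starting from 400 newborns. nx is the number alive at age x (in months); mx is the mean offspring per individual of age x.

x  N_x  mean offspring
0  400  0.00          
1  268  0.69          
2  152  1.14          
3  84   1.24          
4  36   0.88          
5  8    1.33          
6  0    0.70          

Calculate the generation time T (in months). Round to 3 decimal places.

lx = nx/n0 = nx/400: 1, 0.67, 0.38, 0.21, 0.09, 0.02, 0
lx·mx: 0, 0.4623, 0.4332, 0.2604, 0.0792, 0.0266, 0 → R0 = 1.2617
x·lx·mx: 0, 0.4623, 0.8664, 0.7812, 0.3168, 0.133, 0 → Σ = 2.5597
T = 2.5597 / 1.2617 = 2.028771… → 2.029

2.029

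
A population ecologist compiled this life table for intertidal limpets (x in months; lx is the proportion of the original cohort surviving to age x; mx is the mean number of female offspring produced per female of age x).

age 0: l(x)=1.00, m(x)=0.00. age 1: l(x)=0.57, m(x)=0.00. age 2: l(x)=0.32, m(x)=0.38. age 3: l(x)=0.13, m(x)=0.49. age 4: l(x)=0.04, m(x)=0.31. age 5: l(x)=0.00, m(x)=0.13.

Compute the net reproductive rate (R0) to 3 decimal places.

lx·mx by age: 0, 0, 0.1216, 0.0637, 0.0124, 0
R0 = Σ lx·mx = 0.1977 → 0.198

0.198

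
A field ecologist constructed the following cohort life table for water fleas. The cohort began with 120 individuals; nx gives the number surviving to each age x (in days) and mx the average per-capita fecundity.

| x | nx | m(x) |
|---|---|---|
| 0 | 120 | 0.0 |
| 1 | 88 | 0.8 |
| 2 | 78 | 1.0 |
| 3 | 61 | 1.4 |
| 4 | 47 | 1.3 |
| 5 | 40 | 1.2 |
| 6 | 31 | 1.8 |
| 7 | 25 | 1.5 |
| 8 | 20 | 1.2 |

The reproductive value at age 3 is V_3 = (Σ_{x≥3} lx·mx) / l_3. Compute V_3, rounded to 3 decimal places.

5.111

lx = nx/n0 = nx/120: 1, 0.73333…, 0.65, 0.50833…, 0.39167…, 0.33333…, 0.25833…, 0.20833…, 0.16667…
lx·mx for x ≥ 3: 0.711667…, 0.509167…, 0.4…, 0.465…, 0.3125…, 0.2… → sum = 2.598333…
V_3 = 2.598333… / l_3 = 2.598333… / 0.508333… = 5.111475… → 5.111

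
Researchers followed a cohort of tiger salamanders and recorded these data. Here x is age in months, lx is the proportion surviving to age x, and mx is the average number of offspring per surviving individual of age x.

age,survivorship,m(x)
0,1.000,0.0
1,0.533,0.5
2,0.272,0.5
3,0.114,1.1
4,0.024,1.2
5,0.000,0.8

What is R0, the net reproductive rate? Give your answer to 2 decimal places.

0.56

lx·mx by age: 0, 0.2665, 0.136, 0.1254, 0.0288, 0
R0 = Σ lx·mx = 0.5567 → 0.56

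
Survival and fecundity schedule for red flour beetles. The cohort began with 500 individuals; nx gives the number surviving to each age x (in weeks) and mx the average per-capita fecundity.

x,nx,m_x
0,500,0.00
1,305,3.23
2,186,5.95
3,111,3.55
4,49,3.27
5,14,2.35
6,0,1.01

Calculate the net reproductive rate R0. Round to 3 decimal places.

lx = nx/n0 = nx/500: 1, 0.61, 0.372, 0.222, 0.098, 0.028, 0
lx·mx by age: 0, 1.9703, 2.2134, 0.7881, 0.32046, 0.0658, 0
R0 = Σ lx·mx = 5.35806 → 5.358

5.358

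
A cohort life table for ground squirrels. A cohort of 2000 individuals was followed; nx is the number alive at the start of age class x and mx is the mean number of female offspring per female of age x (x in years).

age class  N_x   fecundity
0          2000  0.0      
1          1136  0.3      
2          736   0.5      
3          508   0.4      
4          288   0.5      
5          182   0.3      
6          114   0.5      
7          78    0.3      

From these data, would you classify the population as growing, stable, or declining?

lx = nx/n0 = nx/2000: 1, 0.568, 0.368, 0.254, 0.144, 0.091, 0.057, 0.039
R0 = Σ lx·mx = 0 + 0.1704 + 0.184 + 0.1016 + 0.072 + 0.0273 + 0.0285 + 0.0117 = 0.5955
R0 < 1, so the population is declining.

declining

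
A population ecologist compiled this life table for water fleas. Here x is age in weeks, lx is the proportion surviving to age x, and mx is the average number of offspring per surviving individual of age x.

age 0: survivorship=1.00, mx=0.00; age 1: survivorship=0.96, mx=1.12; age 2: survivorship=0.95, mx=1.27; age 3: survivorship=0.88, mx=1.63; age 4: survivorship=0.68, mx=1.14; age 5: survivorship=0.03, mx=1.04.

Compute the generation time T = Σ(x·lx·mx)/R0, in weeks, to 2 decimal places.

2.44

lx·mx: 0, 1.0752, 1.2065, 1.4344, 0.7752, 0.0312 → R0 = 4.5225
x·lx·mx: 0, 1.0752, 2.413, 4.3032, 3.1008, 0.156 → Σ = 11.0482
T = 11.0482 / 4.5225 = 2.442941… → 2.44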